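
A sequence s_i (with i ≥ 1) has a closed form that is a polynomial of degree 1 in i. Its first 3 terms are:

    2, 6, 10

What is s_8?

1st diffs: 4, 4 (constant).
So s_i = 4i - 2.
Evaluating at i = 8 gives s_8 = 30.

30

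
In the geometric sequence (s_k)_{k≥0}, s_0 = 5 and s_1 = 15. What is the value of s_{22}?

Common ratio r = 3.
s_k = 5·3^(k-0).
s_{22} = 5·3^22 = 156905298045.

156905298045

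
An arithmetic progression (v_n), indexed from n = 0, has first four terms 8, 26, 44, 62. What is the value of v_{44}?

Common difference d = 18.
v_n = 8 + (n - 0)·18.
v_{44} = 8 + 44·18 = 800.

800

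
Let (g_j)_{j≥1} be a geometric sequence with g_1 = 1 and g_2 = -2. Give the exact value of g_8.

-128

Common ratio r = -2.
g_j = 1·(-2)^(j-1).
g_8 = 1·(-2)^7 = -128.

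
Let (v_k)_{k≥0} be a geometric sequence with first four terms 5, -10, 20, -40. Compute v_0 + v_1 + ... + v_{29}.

Common ratio r = -2.
v_k = 5·(-2)^(k-0).
S = 5·((-2)^30 - 1)/(-2 - 1) = 5·(1073741824 - 1)/(-3) = -1789569705.

-1789569705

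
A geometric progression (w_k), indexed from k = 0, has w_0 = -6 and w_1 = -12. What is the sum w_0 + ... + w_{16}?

-786426

Common ratio r = 2.
w_k = (-6)·2^(k-0).
S = (-6)·(2^17 - 1)/(2 - 1) = (-6)·(131072 - 1)/(1) = -786426.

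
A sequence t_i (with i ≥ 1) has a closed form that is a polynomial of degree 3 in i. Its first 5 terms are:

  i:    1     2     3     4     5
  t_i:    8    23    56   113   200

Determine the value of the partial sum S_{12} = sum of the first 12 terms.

8016

1st diffs: 15, 33, 57, 87.
2nd diffs: 18, 24, 30.
3rd diffs: 6, 6 (constant).
So t_i = i^3 + 3i^2 - i + 5.
Continuing: …, 323, 488, 701, 968, …, t_{12} = 2153.
Summing i = 1..12 (12 terms) gives 8016.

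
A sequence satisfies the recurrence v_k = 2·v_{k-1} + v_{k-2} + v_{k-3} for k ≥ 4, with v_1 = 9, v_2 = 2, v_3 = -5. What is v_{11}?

-517

Step forward from the initial values:
v_4 = 1;  v_5 = -1;  v_6 = -6;  v_7 = -12;  v_8 = -31;  v_9 = -80;  v_{10} = -203;  v_{11} = -517.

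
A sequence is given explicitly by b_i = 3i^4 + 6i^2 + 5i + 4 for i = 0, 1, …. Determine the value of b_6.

4138

b_6 = 3·6^4 + 6·6^2 + 5·6 + 4 = 4138.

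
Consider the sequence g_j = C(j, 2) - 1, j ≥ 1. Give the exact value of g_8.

27

C(8, 2) = 28, so g_8 = 27.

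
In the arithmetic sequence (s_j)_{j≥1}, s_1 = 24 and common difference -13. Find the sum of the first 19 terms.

-1767

s_j = 24 + (j - 1)·(-13).
s_{19} = -210; S = 19·(24 + (-210))/2 = -1767.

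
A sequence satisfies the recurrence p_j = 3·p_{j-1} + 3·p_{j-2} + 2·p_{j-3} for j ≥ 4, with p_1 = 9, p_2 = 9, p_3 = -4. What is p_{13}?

5621403

Iterate the recurrence:
p_4 = 33; p_5 = 105; p_6 = 406; p_7 = 1599; p_8 = 6225; p_9 = 24284; p_{10} = 94725; p_{11} = 369477; p_{12} = 1441174; p_{13} = 5621403.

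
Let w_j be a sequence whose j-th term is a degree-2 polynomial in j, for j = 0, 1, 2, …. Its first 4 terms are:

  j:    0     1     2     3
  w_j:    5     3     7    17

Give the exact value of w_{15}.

605

1st diffs: -2, 4, 10.
2nd diffs: 6, 6 (constant).
Newton forward-difference form: w_j = 5 + (-2)·C(j,1) + 6·C(j,2).
At j = 15: j = 15, so w_{15} = 5 - 30 + 630 = 605.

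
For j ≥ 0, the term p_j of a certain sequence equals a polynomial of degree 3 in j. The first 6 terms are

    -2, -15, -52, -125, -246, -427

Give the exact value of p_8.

1st diffs: -13, -37, -73, -121, -181.
2nd diffs: -24, -36, -48, -60.
3rd diffs: -12, -12, -12 (constant).
Newton forward-difference form: p_j = -2 + (-13)·C(j,1) + (-24)·C(j,2) + (-12)·C(j,3).
At j = 8: j = 8, so p_8 = -2 - 104 - 672 - 672 = -1450.

-1450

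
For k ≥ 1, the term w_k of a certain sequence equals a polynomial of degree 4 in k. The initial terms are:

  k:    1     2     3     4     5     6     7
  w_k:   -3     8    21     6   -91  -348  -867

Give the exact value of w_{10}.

-5376

1st diffs: 11, 13, -15, -97, -257, -519.
2nd diffs: 2, -28, -82, -160, -262.
3rd diffs: -30, -54, -78, -102.
4th diffs: -24, -24, -24 (constant).
Newton forward-difference form: w_k = -3 + 11·C(k-1,1) + 2·C(k-1,2) + (-30)·C(k-1,3) + (-24)·C(k-1,4).
At k = 10: k-1 = 9, so w_{10} = -3 + 99 + 72 - 2520 - 3024 = -5376.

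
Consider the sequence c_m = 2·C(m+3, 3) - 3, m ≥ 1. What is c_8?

327

C(11, 3) = 165, so c_8 = 327.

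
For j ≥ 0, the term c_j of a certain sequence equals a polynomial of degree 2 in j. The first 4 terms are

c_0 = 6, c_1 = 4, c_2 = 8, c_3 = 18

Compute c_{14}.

524

1st diffs: -2, 4, 10.
2nd diffs: 6, 6 (constant).
Newton forward-difference form: c_j = 6 + (-2)·C(j,1) + 6·C(j,2).
At j = 14: j = 14, so c_{14} = 6 - 28 + 546 = 524.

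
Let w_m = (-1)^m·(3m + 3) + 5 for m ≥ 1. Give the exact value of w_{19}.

-55

(-1)^19 = -1; 3m + 3 at m=19 is 60; so w_{19} = -55.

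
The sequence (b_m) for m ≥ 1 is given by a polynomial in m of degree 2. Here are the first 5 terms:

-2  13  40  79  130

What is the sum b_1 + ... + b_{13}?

4576

1st diffs: 15, 27, 39, 51.
2nd diffs: 12, 12, 12 (constant).
So b_m = 6m^2 - 3m - 5.
Continuing: …, 193, 268, 355, 454, …, b_{13} = 970.
Summing m = 1..13 (13 terms) gives 4576.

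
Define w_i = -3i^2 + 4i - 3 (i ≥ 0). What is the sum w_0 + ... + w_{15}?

-3288

Over i = 0..15: Σi = 120, Σi² = 1240.
Total = (-3)·1240 + (4)·120 + (-3)·16 = -3288.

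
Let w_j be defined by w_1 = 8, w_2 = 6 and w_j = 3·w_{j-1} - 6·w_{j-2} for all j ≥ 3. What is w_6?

Compute successive terms:
w_3 = -30, w_4 = -126, w_5 = -198, w_6 = 162.

162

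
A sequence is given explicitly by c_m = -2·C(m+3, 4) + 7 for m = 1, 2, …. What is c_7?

C(10, 4) = 210, so c_7 = -413.

-413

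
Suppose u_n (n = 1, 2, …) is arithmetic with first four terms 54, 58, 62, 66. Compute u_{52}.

Common difference d = 4.
u_n = 54 + (n - 1)·4.
u_{52} = 54 + 51·4 = 258.

258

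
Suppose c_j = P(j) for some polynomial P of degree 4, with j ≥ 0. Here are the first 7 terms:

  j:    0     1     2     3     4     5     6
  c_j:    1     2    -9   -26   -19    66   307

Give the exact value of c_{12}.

1st diffs: 1, -11, -17, 7, 85, 241.
2nd diffs: -12, -6, 24, 78, 156.
3rd diffs: 6, 30, 54, 78.
4th diffs: 24, 24, 24 (constant).
Newton forward-difference form: c_j = 1 + 1·C(j,1) + (-12)·C(j,2) + 6·C(j,3) + 24·C(j,4).
At j = 12: j = 12, so c_{12} = 1 + 12 - 792 + 1320 + 11880 = 12421.

12421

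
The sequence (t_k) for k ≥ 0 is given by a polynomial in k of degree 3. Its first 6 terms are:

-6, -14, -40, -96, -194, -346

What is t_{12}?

1st diffs: -8, -26, -56, -98, -152.
2nd diffs: -18, -30, -42, -54.
3rd diffs: -12, -12, -12 (constant).
So t_k = -2k^3 - 3k^2 - 3k - 6.
Evaluating at k = 12 gives t_{12} = -3930.

-3930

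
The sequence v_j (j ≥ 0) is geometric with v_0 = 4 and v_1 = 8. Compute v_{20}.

Common ratio r = 2.
v_j = 4·2^(j-0).
v_{20} = 4·2^20 = 4194304.

4194304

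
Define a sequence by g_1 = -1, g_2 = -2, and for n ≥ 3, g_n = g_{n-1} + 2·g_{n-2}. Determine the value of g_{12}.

-2048

Iterate the recurrence:
g_3 = -4  g_4 = -8  g_5 = -16  g_6 = -32  g_7 = -64  g_8 = -128  g_9 = -256  g_{10} = -512  g_{11} = -1024  g_{12} = -2048.
(Characteristic roots are 2 and -1.)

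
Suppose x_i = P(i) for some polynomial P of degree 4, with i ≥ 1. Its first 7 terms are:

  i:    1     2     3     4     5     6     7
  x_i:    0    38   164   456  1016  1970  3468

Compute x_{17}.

1st diffs: 38, 126, 292, 560, 954, 1498.
2nd diffs: 88, 166, 268, 394, 544.
3rd diffs: 78, 102, 126, 150.
4th diffs: 24, 24, 24 (constant).
So x_i = i^4 + 3i^3 + i^2 - i - 4.
Evaluating at i = 17 gives x_{17} = 98528.

98528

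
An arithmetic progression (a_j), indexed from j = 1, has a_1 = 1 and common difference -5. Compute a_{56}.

a_j = 1 + (j - 1)·(-5).
a_{56} = 1 + 55·(-5) = -274.

-274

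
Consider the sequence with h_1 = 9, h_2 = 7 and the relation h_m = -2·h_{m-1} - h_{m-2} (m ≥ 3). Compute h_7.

-87

Compute successive terms:
h_3 = -23;  h_4 = 39;  h_5 = -55;  h_6 = 71;  h_7 = -87.
(Characteristic roots are -1 and -1.)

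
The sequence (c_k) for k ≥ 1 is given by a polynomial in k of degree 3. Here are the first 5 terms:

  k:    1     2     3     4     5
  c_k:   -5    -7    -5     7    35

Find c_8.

275

1st diffs: -2, 2, 12, 28.
2nd diffs: 4, 10, 16.
3rd diffs: 6, 6 (constant).
So c_k = k^3 - 4k^2 + 3k - 5.
Evaluating at k = 8 gives c_8 = 275.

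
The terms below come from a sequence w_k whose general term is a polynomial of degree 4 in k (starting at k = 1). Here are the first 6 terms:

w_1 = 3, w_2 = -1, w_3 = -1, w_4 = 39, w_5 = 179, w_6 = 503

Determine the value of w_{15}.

1st diffs: -4, 0, 40, 140, 324.
2nd diffs: 4, 40, 100, 184.
3rd diffs: 36, 60, 84.
4th diffs: 24, 24 (constant).
So w_k = k^4 - 4k^3 + k^2 + 6k - 1.
Evaluating at k = 15 gives w_{15} = 37439.

37439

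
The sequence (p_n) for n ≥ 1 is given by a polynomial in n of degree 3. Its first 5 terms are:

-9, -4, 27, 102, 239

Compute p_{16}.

10986

1st diffs: 5, 31, 75, 137.
2nd diffs: 26, 44, 62.
3rd diffs: 18, 18 (constant).
Newton forward-difference form: p_n = -9 + 5·C(n-1,1) + 26·C(n-1,2) + 18·C(n-1,3).
At n = 16: n-1 = 15, so p_{16} = -9 + 75 + 2730 + 8190 = 10986.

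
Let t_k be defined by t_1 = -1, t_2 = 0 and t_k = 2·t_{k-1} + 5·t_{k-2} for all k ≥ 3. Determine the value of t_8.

-1710

Step forward from the initial values:
t_3 = -5;  t_4 = -10;  t_5 = -45;  t_6 = -140;  t_7 = -505;  t_8 = -1710.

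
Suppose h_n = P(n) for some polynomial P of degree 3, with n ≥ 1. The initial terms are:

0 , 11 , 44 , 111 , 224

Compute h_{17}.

9536

1st diffs: 11, 33, 67, 113.
2nd diffs: 22, 34, 46.
3rd diffs: 12, 12 (constant).
Newton forward-difference form: h_n = 11·C(n-1,1) + 22·C(n-1,2) + 12·C(n-1,3).
At n = 17: n-1 = 16, so h_{17} = 176 + 2640 + 6720 = 9536.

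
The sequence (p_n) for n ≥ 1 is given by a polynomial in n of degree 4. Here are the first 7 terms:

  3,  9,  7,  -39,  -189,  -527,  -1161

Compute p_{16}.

-49887

1st diffs: 6, -2, -46, -150, -338, -634.
2nd diffs: -8, -44, -104, -188, -296.
3rd diffs: -36, -60, -84, -108.
4th diffs: -24, -24, -24 (constant).
Newton forward-difference form: p_n = 3 + 6·C(n-1,1) + (-8)·C(n-1,2) + (-36)·C(n-1,3) + (-24)·C(n-1,4).
At n = 16: n-1 = 15, so p_{16} = 3 + 90 - 840 - 16380 - 32760 = -49887.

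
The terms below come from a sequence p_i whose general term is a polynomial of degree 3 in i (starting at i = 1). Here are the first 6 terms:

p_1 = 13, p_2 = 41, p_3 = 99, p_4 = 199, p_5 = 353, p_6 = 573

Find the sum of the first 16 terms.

42208

1st diffs: 28, 58, 100, 154, 220.
2nd diffs: 30, 42, 54, 66.
3rd diffs: 12, 12, 12 (constant).
So p_i = 2i^3 + 3i^2 + 5i + 3.
Continuing: …, 871, 1259, 1749, 2353, …, p_{16} = 9043.
Summing i = 1..16 (16 terms) gives 42208.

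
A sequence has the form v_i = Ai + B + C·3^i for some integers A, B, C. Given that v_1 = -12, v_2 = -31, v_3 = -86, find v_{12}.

-1594337

Plug in i = 1, 2, 3: A + B + 3C = -12; 2A + B + 9C = -31; 3A + B + 27C = -86.
Subtracting the first from the second: A + 6C = -19.
Subtracting the second from the third: A + 18C = -55.
Solving: C = -3, A = -1, then B = -2.
So v_i = -1·i + (-2) + (-3)·3^i; at i=12 this is -1594337.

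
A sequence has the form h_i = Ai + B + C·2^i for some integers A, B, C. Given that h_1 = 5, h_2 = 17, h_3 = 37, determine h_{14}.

The three given values yield: A + B + 2C = 5; 2A + B + 4C = 17; 3A + B + 8C = 37.
Subtracting the first from the second: A + 2C = 12.
Subtracting the second from the third: A + 4C = 20.
Solving: C = 4, A = 4, then B = -7.
Hence h_{14} = 4·14 + (-7) + 4·16384 = 65585.

65585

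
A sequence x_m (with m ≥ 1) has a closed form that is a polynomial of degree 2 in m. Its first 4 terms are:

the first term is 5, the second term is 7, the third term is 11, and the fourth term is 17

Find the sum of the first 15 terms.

1195

1st diffs: 2, 4, 6.
2nd diffs: 2, 2 (constant).
So x_m = m^2 - m + 5.
Continuing: …, 25, 35, 47, 61, …, x_{15} = 215.
Summing m = 1..15 (15 terms) gives 1195.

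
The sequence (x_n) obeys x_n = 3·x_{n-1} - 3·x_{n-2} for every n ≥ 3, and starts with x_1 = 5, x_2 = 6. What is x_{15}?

x_3 = 3;  x_4 = -9;  x_5 = -36;  …;  x_{12} = 2187;  x_{13} = 3645;  x_{14} = 4374;  x_{15} = 2187.

2187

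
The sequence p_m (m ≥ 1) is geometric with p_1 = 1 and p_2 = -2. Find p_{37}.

Common ratio r = -2.
p_m = 1·(-2)^(m-1).
p_{37} = 1·(-2)^36 = 68719476736.

68719476736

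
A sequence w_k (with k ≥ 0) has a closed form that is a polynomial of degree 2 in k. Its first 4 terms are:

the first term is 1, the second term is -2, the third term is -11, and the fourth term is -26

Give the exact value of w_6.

-107

1st diffs: -3, -9, -15.
2nd diffs: -6, -6 (constant).
Newton forward-difference form: w_k = 1 + (-3)·C(k,1) + (-6)·C(k,2).
At k = 6: k = 6, so w_6 = 1 - 18 - 90 = -107.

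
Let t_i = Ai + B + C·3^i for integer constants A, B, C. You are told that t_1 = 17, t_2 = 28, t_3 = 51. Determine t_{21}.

10460353317

The three given values yield: A + B + 3C = 17; 2A + B + 9C = 28; 3A + B + 27C = 51.
Subtracting the first from the second: A + 6C = 11.
Subtracting the second from the third: A + 18C = 23.
Solving: C = 1, A = 5, then B = 9.
Hence t_{21} = 5·21 + 9 + 1·10460353203 = 10460353317.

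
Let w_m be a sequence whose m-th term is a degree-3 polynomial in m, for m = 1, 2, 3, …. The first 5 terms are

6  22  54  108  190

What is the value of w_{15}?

3870

1st diffs: 16, 32, 54, 82.
2nd diffs: 16, 22, 28.
3rd diffs: 6, 6 (constant).
So w_m = m^3 + 2m^2 + 3m.
Evaluating at m = 15 gives w_{15} = 3870.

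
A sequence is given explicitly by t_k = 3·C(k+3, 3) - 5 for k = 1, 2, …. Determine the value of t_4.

C(7, 3) = 35, so t_4 = 100.

100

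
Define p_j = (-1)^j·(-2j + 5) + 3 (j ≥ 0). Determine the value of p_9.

16

(-1)^9 = -1; -2j + 5 at j=9 is -13; so p_9 = 16.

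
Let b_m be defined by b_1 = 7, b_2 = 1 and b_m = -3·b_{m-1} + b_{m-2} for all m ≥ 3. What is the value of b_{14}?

Step forward from the initial values:
b_3 = 4  b_4 = -11  b_5 = 37  …  b_{11} = 47953  b_{12} = -158378  b_{13} = 523087  b_{14} = -1727639.

-1727639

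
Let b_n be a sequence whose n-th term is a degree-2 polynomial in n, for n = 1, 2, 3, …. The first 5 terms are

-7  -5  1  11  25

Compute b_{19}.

641

1st diffs: 2, 6, 10, 14.
2nd diffs: 4, 4, 4 (constant).
So b_n = 2n^2 - 4n - 5.
Evaluating at n = 19 gives b_{19} = 641.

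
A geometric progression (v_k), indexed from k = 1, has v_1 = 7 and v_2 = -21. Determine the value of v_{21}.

24407490807

Common ratio r = -3.
v_k = 7·(-3)^(k-1).
v_{21} = 7·(-3)^20 = 24407490807.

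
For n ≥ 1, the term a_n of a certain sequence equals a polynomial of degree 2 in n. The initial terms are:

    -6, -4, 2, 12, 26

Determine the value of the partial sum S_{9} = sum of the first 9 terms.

354

1st diffs: 2, 6, 10, 14.
2nd diffs: 4, 4, 4 (constant).
Newton forward-difference form: a_n = -6 + 2·C(n-1,1) + 4·C(n-1,2).
Continuing: 44, 66, 92, 122.
Summing n = 1..9 (9 terms) gives 354.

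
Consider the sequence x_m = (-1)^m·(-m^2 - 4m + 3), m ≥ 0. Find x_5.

(-1)^5 = -1; -m^2 - 4m + 3 at m=5 is -42; so x_5 = 42.

42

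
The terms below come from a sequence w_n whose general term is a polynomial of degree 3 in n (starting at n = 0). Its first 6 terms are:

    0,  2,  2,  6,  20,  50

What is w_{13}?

1st diffs: 2, 0, 4, 14, 30.
2nd diffs: -2, 4, 10, 16.
3rd diffs: 6, 6, 6 (constant).
Newton forward-difference form: w_n = 2·C(n,1) + (-2)·C(n,2) + 6·C(n,3).
At n = 13: n = 13, so w_{13} = 26 - 156 + 1716 = 1586.

1586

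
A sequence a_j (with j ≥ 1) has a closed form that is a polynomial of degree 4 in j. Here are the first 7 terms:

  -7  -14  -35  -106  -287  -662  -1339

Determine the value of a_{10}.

-6622

1st diffs: -7, -21, -71, -181, -375, -677.
2nd diffs: -14, -50, -110, -194, -302.
3rd diffs: -36, -60, -84, -108.
4th diffs: -24, -24, -24 (constant).
Newton forward-difference form: a_j = -7 + (-7)·C(j-1,1) + (-14)·C(j-1,2) + (-36)·C(j-1,3) + (-24)·C(j-1,4).
At j = 10: j-1 = 9, so a_{10} = -7 - 63 - 504 - 3024 - 3024 = -6622.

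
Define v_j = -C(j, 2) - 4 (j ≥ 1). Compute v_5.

C(5, 2) = 10, so v_5 = -14.

-14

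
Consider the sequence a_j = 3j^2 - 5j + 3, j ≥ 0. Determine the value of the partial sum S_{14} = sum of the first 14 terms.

2044

Over j = 0..13: Σj = 91, Σj² = 819.
Total = (3)·819 + (-5)·91 + (3)·14 = 2044.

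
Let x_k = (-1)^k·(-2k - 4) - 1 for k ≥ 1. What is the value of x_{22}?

(-1)^22 = 1; -2k - 4 at k=22 is -48; so x_{22} = -49.

-49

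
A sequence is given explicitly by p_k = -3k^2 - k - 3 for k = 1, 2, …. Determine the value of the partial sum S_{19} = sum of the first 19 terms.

Over k = 1..19: Σk = 190, Σk² = 2470.
Total = (-3)·2470 + (-1)·190 + (-3)·19 = -7657.

-7657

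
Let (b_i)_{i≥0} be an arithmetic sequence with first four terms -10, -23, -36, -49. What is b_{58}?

-764

Common difference d = -13.
b_i = -10 + (i - 0)·(-13).
b_{58} = -10 + 58·(-13) = -764.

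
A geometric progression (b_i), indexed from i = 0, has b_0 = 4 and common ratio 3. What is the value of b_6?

b_i = 4·3^(i-0).
b_6 = 4·3^6 = 2916.

2916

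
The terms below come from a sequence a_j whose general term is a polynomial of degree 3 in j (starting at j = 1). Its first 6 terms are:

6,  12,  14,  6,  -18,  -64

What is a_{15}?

-2458

1st diffs: 6, 2, -8, -24, -46.
2nd diffs: -4, -10, -16, -22.
3rd diffs: -6, -6, -6 (constant).
Newton forward-difference form: a_j = 6 + 6·C(j-1,1) + (-4)·C(j-1,2) + (-6)·C(j-1,3).
At j = 15: j-1 = 14, so a_{15} = 6 + 84 - 364 - 2184 = -2458.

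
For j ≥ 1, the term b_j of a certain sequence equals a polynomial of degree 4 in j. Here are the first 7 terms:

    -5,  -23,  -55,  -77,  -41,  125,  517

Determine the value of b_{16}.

41935

1st diffs: -18, -32, -22, 36, 166, 392.
2nd diffs: -14, 10, 58, 130, 226.
3rd diffs: 24, 48, 72, 96.
4th diffs: 24, 24, 24 (constant).
So b_j = j^4 - 6j^3 + 4j^2 - 3j - 1.
Evaluating at j = 16 gives b_{16} = 41935.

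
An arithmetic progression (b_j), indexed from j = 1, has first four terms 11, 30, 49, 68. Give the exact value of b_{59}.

Common difference d = 19.
b_j = 11 + (j - 1)·19.
b_{59} = 11 + 58·19 = 1113.

1113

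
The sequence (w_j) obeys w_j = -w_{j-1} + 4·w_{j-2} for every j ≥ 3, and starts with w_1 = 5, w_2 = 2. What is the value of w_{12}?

Applying the relation repeatedly:
w_3 = 18; w_4 = -10; w_5 = 82; w_6 = -122; w_7 = 450; w_8 = -938; w_9 = 2738; w_{10} = -6490; w_{11} = 17442; w_{12} = -43402.

-43402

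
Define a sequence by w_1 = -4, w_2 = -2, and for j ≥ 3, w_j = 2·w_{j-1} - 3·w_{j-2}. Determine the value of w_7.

Compute successive terms:
w_3 = 8, w_4 = 22, w_5 = 20, w_6 = -26, w_7 = -112.

-112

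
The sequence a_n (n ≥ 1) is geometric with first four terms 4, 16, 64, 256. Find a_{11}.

Common ratio r = 4.
a_n = 4·4^(n-1).
a_{11} = 4·4^10 = 4194304.

4194304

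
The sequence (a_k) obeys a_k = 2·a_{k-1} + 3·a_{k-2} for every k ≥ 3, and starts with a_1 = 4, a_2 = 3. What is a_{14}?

Applying the relation repeatedly:
a_3 = 18;  a_4 = 45;  a_5 = 144;  …;  a_{11} = 103338;  a_{12} = 310005;  a_{13} = 930024;  a_{14} = 2790063.
(Characteristic roots are 3 and -1.)

2790063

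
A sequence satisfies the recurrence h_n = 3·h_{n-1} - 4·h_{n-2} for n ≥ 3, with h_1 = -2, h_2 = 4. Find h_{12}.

11180

h_3 = 20  h_4 = 44  h_5 = 52  h_6 = -20  h_7 = -268  h_8 = -724  h_9 = -1100  h_{10} = -404  h_{11} = 3188  h_{12} = 11180.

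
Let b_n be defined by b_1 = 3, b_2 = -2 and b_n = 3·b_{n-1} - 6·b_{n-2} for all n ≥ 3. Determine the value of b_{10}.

Iterate the recurrence:
b_3 = -24, b_4 = -60, b_5 = -36, b_6 = 252, b_7 = 972, b_8 = 1404, b_9 = -1620, b_{10} = -13284.

-13284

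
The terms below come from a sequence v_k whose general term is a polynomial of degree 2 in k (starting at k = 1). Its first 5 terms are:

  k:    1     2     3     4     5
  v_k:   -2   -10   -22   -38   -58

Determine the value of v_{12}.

-310

1st diffs: -8, -12, -16, -20.
2nd diffs: -4, -4, -4 (constant).
Newton forward-difference form: v_k = -2 + (-8)·C(k-1,1) + (-4)·C(k-1,2).
At k = 12: k-1 = 11, so v_{12} = -2 - 88 - 220 = -310.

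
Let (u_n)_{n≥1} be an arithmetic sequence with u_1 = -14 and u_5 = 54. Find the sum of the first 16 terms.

Common difference d = (54 - (-14)) / (5 - 1) = 17.
u_n = -14 + (n - 1)·17.
u_{16} = 241; S = 16·(-14 + 241)/2 = 1816.

1816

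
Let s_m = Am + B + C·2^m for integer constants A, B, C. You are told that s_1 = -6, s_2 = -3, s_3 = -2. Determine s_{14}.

-16323

Write the equations: A + B + 2C = -6; 2A + B + 4C = -3; 3A + B + 8C = -2.
Subtracting the first from the second: A + 2C = 3.
Subtracting the second from the third: A + 4C = 1.
Solving: C = -1, A = 5, then B = -9.
Therefore s_{14} = 70 + (-9) + (-1)·16384 = -16323.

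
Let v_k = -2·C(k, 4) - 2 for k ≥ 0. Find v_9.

-254

C(9, 4) = 126, so v_9 = -254.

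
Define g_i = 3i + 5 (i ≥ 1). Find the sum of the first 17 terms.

Over i = 1..17: Σi = 153.
Total = (3)·153 + (5)·17 = 544.

544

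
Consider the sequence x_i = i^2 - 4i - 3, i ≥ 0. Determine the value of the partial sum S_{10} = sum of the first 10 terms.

75

Over i = 0..9: Σi = 45, Σi² = 285.
Total = (1)·285 + (-4)·45 + (-3)·10 = 75.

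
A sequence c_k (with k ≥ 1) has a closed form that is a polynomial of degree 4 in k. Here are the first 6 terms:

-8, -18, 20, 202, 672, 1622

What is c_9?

1st diffs: -10, 38, 182, 470, 950.
2nd diffs: 48, 144, 288, 480.
3rd diffs: 96, 144, 192.
4th diffs: 48, 48 (constant).
So c_k = 2k^4 - 4k^3 - 2k^2 - 6k + 2.
Evaluating at k = 9 gives c_9 = 9992.

9992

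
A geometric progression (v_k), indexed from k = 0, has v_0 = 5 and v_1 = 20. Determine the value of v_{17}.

Common ratio r = 4.
v_k = 5·4^(k-0).
v_{17} = 5·4^17 = 85899345920.

85899345920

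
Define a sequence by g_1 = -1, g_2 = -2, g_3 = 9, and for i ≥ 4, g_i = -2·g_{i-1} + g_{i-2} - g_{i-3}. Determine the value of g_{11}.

Step forward from the initial values:
g_4 = -19  g_5 = 49  g_6 = -126  g_7 = 320  g_8 = -815  g_9 = 2076  g_{10} = -5287  g_{11} = 13465.

13465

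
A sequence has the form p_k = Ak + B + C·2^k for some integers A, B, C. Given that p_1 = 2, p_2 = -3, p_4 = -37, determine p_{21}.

At k = 1, 2, 4: A + B + 2C = 2; 2A + B + 4C = -3; 4A + B + 16C = -37.
Subtracting the first from the second: A + 2C = -5.
Subtracting the second from the third: 2A + 12C = -34.
Solving: C = -3, A = 1, then B = 7.
Therefore p_{21} = 21 + 7 + (-3)·2097152 = -6291428.

-6291428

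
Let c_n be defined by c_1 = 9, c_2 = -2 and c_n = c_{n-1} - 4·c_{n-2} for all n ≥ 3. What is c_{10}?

Step forward from the initial values:
c_3 = -38;  c_4 = -30;  c_5 = 122;  c_6 = 242;  c_7 = -246;  c_8 = -1214;  c_9 = -230;  c_{10} = 4626.

4626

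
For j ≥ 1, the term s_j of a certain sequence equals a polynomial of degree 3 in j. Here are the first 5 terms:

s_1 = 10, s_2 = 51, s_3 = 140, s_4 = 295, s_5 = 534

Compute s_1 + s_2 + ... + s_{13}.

1st diffs: 41, 89, 155, 239.
2nd diffs: 48, 66, 84.
3rd diffs: 18, 18 (constant).
So s_j = 3j^3 + 6j^2 + 2j - 1.
Continuing: …, 875, 1336, 1935, 2690, …, s_{13} = 7630.
Summing j = 1..13 (13 terms) gives 29926.

29926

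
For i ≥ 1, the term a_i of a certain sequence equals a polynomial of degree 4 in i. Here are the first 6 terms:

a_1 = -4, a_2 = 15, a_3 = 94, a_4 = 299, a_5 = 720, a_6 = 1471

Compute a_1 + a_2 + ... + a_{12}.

1st diffs: 19, 79, 205, 421, 751.
2nd diffs: 60, 126, 216, 330.
3rd diffs: 66, 90, 114.
4th diffs: 24, 24 (constant).
Newton forward-difference form: a_i = -4 + 19·C(i-1,1) + 60·C(i-1,2) + 66·C(i-1,3) + 24·C(i-1,4).
Continuing: …, 2690, 4539, 7204, 10895, …, a_{12} = 22315.
Summing i = 1..12 (12 terms) gives 66084.

66084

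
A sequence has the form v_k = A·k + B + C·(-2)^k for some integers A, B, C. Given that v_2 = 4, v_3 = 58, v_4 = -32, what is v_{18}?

At k = 2, 3, 4: 2A + B + 4C = 4; 3A + B - 8C = 58; 4A + B + 16C = -32.
Subtracting the first from the second: A - 12C = 54.
Subtracting the second from the third: A + 24C = -90.
Solving: C = -4, A = 6, then B = 8.
Therefore v_{18} = 108 + 8 + (-4)·262144 = -1048460.

-1048460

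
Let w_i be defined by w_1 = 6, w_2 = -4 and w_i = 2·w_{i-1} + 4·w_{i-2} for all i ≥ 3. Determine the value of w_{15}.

10551296

Step forward from the initial values:
w_3 = 16;  w_4 = 16;  w_5 = 96;  …;  w_{12} = 311296;  w_{13} = 1007616;  w_{14} = 3260416;  w_{15} = 10551296.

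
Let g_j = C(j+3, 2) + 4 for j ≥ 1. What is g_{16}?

C(19, 2) = 171, so g_{16} = 175.

175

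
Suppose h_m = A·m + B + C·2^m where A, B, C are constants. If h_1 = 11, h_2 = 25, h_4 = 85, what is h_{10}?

4153

The three given values yield: A + B + 2C = 11; 2A + B + 4C = 25; 4A + B + 16C = 85.
Subtracting the first from the second: A + 2C = 14.
Subtracting the second from the third: 2A + 12C = 60.
Solving: C = 4, A = 6, then B = -3.
Therefore h_{10} = 60 + (-3) + 4·1024 = 4153.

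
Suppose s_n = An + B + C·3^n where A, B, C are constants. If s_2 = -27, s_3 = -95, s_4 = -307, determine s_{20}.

At n = 2, 3, 4: 2A + B + 9C = -27; 3A + B + 27C = -95; 4A + B + 81C = -307.
Subtracting the first from the second: A + 18C = -68.
Subtracting the second from the third: A + 54C = -212.
Solving: C = -4, A = 4, then B = 1.
So s_n = 4·n + 1 + (-4)·3^n; at n=20 this is -13947137523.

-13947137523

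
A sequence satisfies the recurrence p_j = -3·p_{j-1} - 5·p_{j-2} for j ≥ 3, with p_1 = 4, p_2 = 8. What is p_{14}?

Compute successive terms:
p_3 = -44;  p_4 = 92;  p_5 = -56;  …;  p_{11} = -29144;  p_{12} = 40892;  p_{13} = 23044;  p_{14} = -273592.

-273592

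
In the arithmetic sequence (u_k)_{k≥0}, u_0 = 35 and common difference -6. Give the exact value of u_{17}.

u_k = 35 + (k - 0)·(-6).
u_{17} = 35 + 17·(-6) = -67.

-67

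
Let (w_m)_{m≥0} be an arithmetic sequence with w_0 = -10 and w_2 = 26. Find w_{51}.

908

Common difference d = (26 - (-10)) / (2 - 0) = 18.
w_m = -10 + (m - 0)·18.
w_{51} = -10 + 51·18 = 908.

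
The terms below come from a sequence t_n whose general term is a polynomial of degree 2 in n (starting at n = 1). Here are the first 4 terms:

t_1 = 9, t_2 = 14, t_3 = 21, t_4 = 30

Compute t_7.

69

1st diffs: 5, 7, 9.
2nd diffs: 2, 2 (constant).
So t_n = n^2 + 2n + 6.
Evaluating at n = 7 gives t_7 = 69.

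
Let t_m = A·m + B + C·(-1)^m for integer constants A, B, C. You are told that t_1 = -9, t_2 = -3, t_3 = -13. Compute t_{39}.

-85

Plug in m = 1, 2, 3: A + B - C = -9; 2A + B + C = -3; 3A + B - C = -13.
Subtracting the first from the second: A + 2C = 6.
Subtracting the second from the third: A - 2C = -10.
Solving: C = 4, A = -2, then B = -3.
So t_m = -2·m + (-3) + 4·(-1)^m; at m=39 this is -85.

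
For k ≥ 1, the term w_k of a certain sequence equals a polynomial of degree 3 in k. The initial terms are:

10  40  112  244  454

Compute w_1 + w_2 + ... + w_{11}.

14630

1st diffs: 30, 72, 132, 210.
2nd diffs: 42, 60, 78.
3rd diffs: 18, 18 (constant).
Newton forward-difference form: w_k = 10 + 30·C(k-1,1) + 42·C(k-1,2) + 18·C(k-1,3).
Continuing: …, 760, 1180, 1732, 2434, …, w_{11} = 4360.
Summing k = 1..11 (11 terms) gives 14630.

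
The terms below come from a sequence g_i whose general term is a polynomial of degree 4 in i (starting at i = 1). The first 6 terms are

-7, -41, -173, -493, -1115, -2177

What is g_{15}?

-66185

1st diffs: -34, -132, -320, -622, -1062.
2nd diffs: -98, -188, -302, -440.
3rd diffs: -90, -114, -138.
4th diffs: -24, -24 (constant).
Newton forward-difference form: g_i = -7 + (-34)·C(i-1,1) + (-98)·C(i-1,2) + (-90)·C(i-1,3) + (-24)·C(i-1,4).
At i = 15: i-1 = 14, so g_{15} = -7 - 476 - 8918 - 32760 - 24024 = -66185.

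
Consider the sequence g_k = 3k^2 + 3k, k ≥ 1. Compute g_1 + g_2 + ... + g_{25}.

17550

Over k = 1..25: Σk = 325, Σk² = 5525.
Total = (3)·5525 + (3)·325 = 17550.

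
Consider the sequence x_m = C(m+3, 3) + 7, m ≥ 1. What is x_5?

63

C(8, 3) = 56, so x_5 = 63.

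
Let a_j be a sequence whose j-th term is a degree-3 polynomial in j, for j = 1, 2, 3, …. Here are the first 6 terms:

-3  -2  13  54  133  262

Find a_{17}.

1st diffs: 1, 15, 41, 79, 129.
2nd diffs: 14, 26, 38, 50.
3rd diffs: 12, 12, 12 (constant).
Newton forward-difference form: a_j = -3 + 1·C(j-1,1) + 14·C(j-1,2) + 12·C(j-1,3).
At j = 17: j-1 = 16, so a_{17} = -3 + 16 + 1680 + 6720 = 8413.

8413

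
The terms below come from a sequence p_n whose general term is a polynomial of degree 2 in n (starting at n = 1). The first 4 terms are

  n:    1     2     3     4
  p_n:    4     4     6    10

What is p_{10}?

76

1st diffs: 0, 2, 4.
2nd diffs: 2, 2 (constant).
So p_n = n^2 - 3n + 6.
Evaluating at n = 10 gives p_{10} = 76.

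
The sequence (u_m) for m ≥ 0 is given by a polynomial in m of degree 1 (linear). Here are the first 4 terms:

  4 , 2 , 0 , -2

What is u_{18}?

1st diffs: -2, -2, -2 (constant).
So u_m = -2m + 4.
Evaluating at m = 18 gives u_{18} = -32.

-32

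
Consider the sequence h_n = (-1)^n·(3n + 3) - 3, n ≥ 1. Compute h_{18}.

(-1)^18 = 1; 3n + 3 at n=18 is 57; so h_{18} = 54.

54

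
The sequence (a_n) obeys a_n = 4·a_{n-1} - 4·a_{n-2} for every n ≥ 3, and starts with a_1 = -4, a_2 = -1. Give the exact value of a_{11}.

31744

Applying the relation repeatedly:
a_3 = 12, a_4 = 52, a_5 = 160, a_6 = 432, a_7 = 1088, a_8 = 2624, a_9 = 6144, a_{10} = 14080, a_{11} = 31744.
(Characteristic roots are 2 and 2.)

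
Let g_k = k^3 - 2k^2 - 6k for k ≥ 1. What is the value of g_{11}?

1023

g_{11} = 1·11^3 - 2·11^2 - 6·11 = 1023.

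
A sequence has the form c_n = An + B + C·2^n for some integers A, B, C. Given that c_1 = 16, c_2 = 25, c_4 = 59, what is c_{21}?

4194416

Plug in n = 1, 2, 4: A + B + 2C = 16; 2A + B + 4C = 25; 4A + B + 16C = 59.
Subtracting the first from the second: A + 2C = 9.
Subtracting the second from the third: 2A + 12C = 34.
Solving: C = 2, A = 5, then B = 7.
Therefore c_{21} = 105 + 7 + 2·2097152 = 4194416.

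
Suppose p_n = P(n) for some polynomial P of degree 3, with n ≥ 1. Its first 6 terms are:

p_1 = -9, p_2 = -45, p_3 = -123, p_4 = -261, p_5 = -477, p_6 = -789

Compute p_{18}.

-18573

1st diffs: -36, -78, -138, -216, -312.
2nd diffs: -42, -60, -78, -96.
3rd diffs: -18, -18, -18 (constant).
So p_n = -3n^3 - 3n^2 - 6n + 3.
Evaluating at n = 18 gives p_{18} = -18573.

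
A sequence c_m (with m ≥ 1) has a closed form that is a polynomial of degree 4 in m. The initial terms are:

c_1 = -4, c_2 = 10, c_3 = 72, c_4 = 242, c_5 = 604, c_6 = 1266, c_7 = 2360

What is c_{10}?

1st diffs: 14, 62, 170, 362, 662, 1094.
2nd diffs: 48, 108, 192, 300, 432.
3rd diffs: 60, 84, 108, 132.
4th diffs: 24, 24, 24 (constant).
So c_m = m^4 - m^2 + 2m - 6.
Evaluating at m = 10 gives c_{10} = 9914.

9914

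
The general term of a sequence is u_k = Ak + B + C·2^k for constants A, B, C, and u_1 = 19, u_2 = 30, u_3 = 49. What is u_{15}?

Write the equations: A + B + 2C = 19; 2A + B + 4C = 30; 3A + B + 8C = 49.
Subtracting the first from the second: A + 2C = 11.
Subtracting the second from the third: A + 4C = 19.
Solving: C = 4, A = 3, then B = 8.
Therefore u_{15} = 45 + 8 + 4·32768 = 131125.

131125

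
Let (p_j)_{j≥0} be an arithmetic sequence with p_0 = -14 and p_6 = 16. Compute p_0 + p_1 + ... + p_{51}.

5902

Common difference d = (16 - (-14)) / (6 - 0) = 5.
p_j = -14 + (j - 0)·5.
p_{51} = 241; S = 52·(-14 + 241)/2 = 5902.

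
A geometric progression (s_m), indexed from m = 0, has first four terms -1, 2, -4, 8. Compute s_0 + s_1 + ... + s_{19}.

349525

Common ratio r = -2.
s_m = (-1)·(-2)^(m-0).
S = (-1)·((-2)^20 - 1)/(-2 - 1) = (-1)·(1048576 - 1)/(-3) = 349525.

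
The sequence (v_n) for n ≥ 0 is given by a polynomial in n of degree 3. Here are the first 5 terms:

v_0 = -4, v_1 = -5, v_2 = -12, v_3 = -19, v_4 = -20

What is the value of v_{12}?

908

1st diffs: -1, -7, -7, -1.
2nd diffs: -6, 0, 6.
3rd diffs: 6, 6 (constant).
Newton forward-difference form: v_n = -4 + (-1)·C(n,1) + (-6)·C(n,2) + 6·C(n,3).
At n = 12: n = 12, so v_{12} = -4 - 12 - 396 + 1320 = 908.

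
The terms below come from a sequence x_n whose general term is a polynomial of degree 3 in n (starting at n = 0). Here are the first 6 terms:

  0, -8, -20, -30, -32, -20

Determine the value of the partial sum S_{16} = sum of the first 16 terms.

7720

1st diffs: -8, -12, -10, -2, 12.
2nd diffs: -4, 2, 8, 14.
3rd diffs: 6, 6, 6 (constant).
Newton forward-difference form: x_n = (-8)·C(n,1) + (-4)·C(n,2) + 6·C(n,3).
Continuing: …, 12, 70, 160, 288, …, x_{15} = 2190.
Summing n = 0..15 (16 terms) gives 7720.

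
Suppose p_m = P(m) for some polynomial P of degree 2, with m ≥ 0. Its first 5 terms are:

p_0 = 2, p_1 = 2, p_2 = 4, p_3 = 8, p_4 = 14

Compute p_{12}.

1st diffs: 0, 2, 4, 6.
2nd diffs: 2, 2, 2 (constant).
Newton forward-difference form: p_m = 2 + 2·C(m,2).
At m = 12: m = 12, so p_{12} = 2 + 132 = 134.

134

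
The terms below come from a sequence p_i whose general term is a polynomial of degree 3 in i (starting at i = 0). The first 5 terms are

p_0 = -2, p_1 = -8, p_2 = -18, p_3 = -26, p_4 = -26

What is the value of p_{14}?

1st diffs: -6, -10, -8, 0.
2nd diffs: -4, 2, 8.
3rd diffs: 6, 6 (constant).
Newton forward-difference form: p_i = -2 + (-6)·C(i,1) + (-4)·C(i,2) + 6·C(i,3).
At i = 14: i = 14, so p_{14} = -2 - 84 - 364 + 2184 = 1734.

1734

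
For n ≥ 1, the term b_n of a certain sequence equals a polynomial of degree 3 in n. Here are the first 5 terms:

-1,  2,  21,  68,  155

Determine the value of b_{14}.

4718

1st diffs: 3, 19, 47, 87.
2nd diffs: 16, 28, 40.
3rd diffs: 12, 12 (constant).
Newton forward-difference form: b_n = -1 + 3·C(n-1,1) + 16·C(n-1,2) + 12·C(n-1,3).
At n = 14: n-1 = 13, so b_{14} = -1 + 39 + 1248 + 3432 = 4718.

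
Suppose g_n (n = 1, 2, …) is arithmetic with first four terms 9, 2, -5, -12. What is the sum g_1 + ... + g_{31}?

Common difference d = -7.
g_n = 9 + (n - 1)·(-7).
g_{31} = -201; S = 31·(9 + (-201))/2 = -2976.

-2976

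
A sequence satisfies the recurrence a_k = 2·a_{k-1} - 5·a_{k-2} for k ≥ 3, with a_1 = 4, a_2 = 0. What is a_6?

Compute successive terms:
a_3 = -20  a_4 = -40  a_5 = 20  a_6 = 240.

240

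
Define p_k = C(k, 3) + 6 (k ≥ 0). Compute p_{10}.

126

C(10, 3) = 120, so p_{10} = 126.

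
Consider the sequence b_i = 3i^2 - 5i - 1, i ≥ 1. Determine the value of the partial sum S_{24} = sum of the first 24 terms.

13176

Over i = 1..24: Σi = 300, Σi² = 4900.
Total = (3)·4900 + (-5)·300 + (-1)·24 = 13176.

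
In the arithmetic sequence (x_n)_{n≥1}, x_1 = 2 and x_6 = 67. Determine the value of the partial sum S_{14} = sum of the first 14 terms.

Common difference d = (67 - 2) / (6 - 1) = 13.
x_n = 2 + (n - 1)·13.
x_{14} = 171; S = 14·(2 + 171)/2 = 1211.

1211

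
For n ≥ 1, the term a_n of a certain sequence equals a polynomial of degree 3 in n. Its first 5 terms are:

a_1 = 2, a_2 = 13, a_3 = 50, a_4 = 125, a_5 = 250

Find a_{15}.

1st diffs: 11, 37, 75, 125.
2nd diffs: 26, 38, 50.
3rd diffs: 12, 12 (constant).
Newton forward-difference form: a_n = 2 + 11·C(n-1,1) + 26·C(n-1,2) + 12·C(n-1,3).
At n = 15: n-1 = 14, so a_{15} = 2 + 154 + 2366 + 4368 = 6890.

6890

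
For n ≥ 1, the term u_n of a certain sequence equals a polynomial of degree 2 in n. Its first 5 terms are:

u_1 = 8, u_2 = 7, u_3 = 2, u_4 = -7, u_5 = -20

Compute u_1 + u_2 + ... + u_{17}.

1st diffs: -1, -5, -9, -13.
2nd diffs: -4, -4, -4 (constant).
Newton forward-difference form: u_n = 8 + (-1)·C(n-1,1) + (-4)·C(n-1,2).
Continuing: …, -37, -58, -83, -112, …, u_{17} = -488.
Summing n = 1..17 (17 terms) gives -2720.

-2720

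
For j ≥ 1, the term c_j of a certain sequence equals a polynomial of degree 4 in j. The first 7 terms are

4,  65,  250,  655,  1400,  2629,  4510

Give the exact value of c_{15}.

71110

1st diffs: 61, 185, 405, 745, 1229, 1881.
2nd diffs: 124, 220, 340, 484, 652.
3rd diffs: 96, 120, 144, 168.
4th diffs: 24, 24, 24 (constant).
So c_j = j^4 + 6j^3 + j^2 + j - 5.
Evaluating at j = 15 gives c_{15} = 71110.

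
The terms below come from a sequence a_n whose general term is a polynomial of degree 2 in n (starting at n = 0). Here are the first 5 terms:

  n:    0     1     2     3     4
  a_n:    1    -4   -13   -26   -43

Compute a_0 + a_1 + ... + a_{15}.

-2824

1st diffs: -5, -9, -13, -17.
2nd diffs: -4, -4, -4 (constant).
Newton forward-difference form: a_n = 1 + (-5)·C(n,1) + (-4)·C(n,2).
Continuing: …, -64, -89, -118, -151, …, a_{15} = -494.
Summing n = 0..15 (16 terms) gives -2824.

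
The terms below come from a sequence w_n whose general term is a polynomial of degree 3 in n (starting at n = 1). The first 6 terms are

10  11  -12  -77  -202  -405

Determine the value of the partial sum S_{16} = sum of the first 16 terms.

-45920

1st diffs: 1, -23, -65, -125, -203.
2nd diffs: -24, -42, -60, -78.
3rd diffs: -18, -18, -18 (constant).
Newton forward-difference form: w_n = 10 + 1·C(n-1,1) + (-24)·C(n-1,2) + (-18)·C(n-1,3).
Continuing: …, -704, -1117, -1662, -2357, …, w_{16} = -10685.
Summing n = 1..16 (16 terms) gives -45920.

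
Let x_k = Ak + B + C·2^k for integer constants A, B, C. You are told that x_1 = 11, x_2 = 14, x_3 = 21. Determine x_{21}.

At k = 1, 2, 3: A + B + 2C = 11; 2A + B + 4C = 14; 3A + B + 8C = 21.
Subtracting the first from the second: A + 2C = 3.
Subtracting the second from the third: A + 4C = 7.
Solving: C = 2, A = -1, then B = 8.
Therefore x_{21} = -21 + 8 + 2·2097152 = 4194291.

4194291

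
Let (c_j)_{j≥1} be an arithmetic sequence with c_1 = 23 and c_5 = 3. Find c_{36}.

-152

Common difference d = (3 - 23) / (5 - 1) = -5.
c_j = 23 + (j - 1)·(-5).
c_{36} = 23 + 35·(-5) = -152.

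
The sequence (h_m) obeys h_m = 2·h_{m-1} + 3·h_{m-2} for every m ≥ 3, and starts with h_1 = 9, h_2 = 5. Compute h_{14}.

5580125

Compute successive terms:
h_3 = 37; h_4 = 89; h_5 = 289; …; h_{11} = 206677; h_{12} = 620009; h_{13} = 1860049; h_{14} = 5580125.
(Characteristic roots are 3 and -1.)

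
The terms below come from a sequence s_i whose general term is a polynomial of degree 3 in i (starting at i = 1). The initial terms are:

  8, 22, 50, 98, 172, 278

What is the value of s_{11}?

1st diffs: 14, 28, 48, 74, 106.
2nd diffs: 14, 20, 26, 32.
3rd diffs: 6, 6, 6 (constant).
Newton forward-difference form: s_i = 8 + 14·C(i-1,1) + 14·C(i-1,2) + 6·C(i-1,3).
At i = 11: i-1 = 10, so s_{11} = 8 + 140 + 630 + 720 = 1498.

1498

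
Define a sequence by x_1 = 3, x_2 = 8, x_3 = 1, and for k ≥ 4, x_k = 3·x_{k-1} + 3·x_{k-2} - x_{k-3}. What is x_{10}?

Iterate the recurrence:
x_4 = 24, x_5 = 67, x_6 = 272, x_7 = 993, x_8 = 3728, x_9 = 13891, x_{10} = 51864.

51864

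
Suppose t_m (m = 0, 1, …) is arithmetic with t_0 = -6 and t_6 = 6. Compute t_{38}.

70

Common difference d = (6 - (-6)) / (6 - 0) = 2.
t_m = -6 + (m - 0)·2.
t_{38} = -6 + 38·2 = 70.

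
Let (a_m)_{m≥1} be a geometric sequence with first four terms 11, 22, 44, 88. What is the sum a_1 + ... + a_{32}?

Common ratio r = 2.
a_m = 11·2^(m-1).
S = 11·(2^32 - 1)/(2 - 1) = 11·(4294967296 - 1)/(1) = 47244640245.

47244640245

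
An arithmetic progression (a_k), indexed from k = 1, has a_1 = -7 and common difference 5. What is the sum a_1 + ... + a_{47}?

a_k = -7 + (k - 1)·5.
a_{47} = 223; S = 47·(-7 + 223)/2 = 5076.

5076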